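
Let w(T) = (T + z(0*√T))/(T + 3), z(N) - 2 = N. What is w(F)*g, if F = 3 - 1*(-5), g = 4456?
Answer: 44560/11 ≈ 4050.9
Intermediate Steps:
z(N) = 2 + N
F = 8 (F = 3 + 5 = 8)
w(T) = (2 + T)/(3 + T) (w(T) = (T + (2 + 0*√T))/(T + 3) = (T + (2 + 0))/(3 + T) = (T + 2)/(3 + T) = (2 + T)/(3 + T))
w(F)*g = ((2 + 8)/(3 + 8))*4456 = (10/11)*4456 = 44560/11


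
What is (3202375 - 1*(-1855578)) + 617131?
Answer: 5675084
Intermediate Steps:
(3202375 - 1*(-1855578)) + 617131 = (3202375 + 1855578) + 617131 = 5057953 + 617131 = 5675084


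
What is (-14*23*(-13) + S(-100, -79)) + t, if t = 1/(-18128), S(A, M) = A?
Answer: 74071007/18128 ≈ 4086.0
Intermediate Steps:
t = -1/18128 ≈ -5.5163e-5
(-14*23*(-13) + S(-100, -79)) + t = (-14*23*(-13) - 100) - 1/18128 = (-322*(-13) - 100) - 1/18128 = (4186 - 100) - 1/18128 = 4086 - 1/18128 = 74071007/18128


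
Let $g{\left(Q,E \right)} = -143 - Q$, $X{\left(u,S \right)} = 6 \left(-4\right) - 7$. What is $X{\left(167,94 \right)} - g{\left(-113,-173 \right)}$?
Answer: $-1$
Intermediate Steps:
$X{\left(u,S \right)} = -31$ ($X{\left(u,S \right)} = -24 - 7 = -31$)
$X{\left(167,94 \right)} - g{\left(-113,-173 \right)} = -31 - \left(-143 - -113\right) = -31 - \left(-143 + 113\right) = -31 - -30 = -31 + 30 = -1$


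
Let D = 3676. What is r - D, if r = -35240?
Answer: -38916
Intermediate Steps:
r - D = -35240 - 1*3676 = -35240 - 3676 = -38916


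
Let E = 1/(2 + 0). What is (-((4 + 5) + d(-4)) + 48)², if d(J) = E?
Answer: 5929/4 ≈ 1482.3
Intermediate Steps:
E = ½ (E = 1/2 = ½ ≈ 0.50000)
d(J) = ½
(-((4 + 5) + d(-4)) + 48)² = (-((4 + 5) + ½) + 48)² = (-(9 + ½) + 48)² = (-1*19/2 + 48)² = (-19/2 + 48)² = (77/2)² = 5929/4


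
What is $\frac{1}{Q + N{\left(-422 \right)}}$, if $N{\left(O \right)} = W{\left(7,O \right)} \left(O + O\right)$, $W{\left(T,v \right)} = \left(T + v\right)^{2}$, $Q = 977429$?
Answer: $- \frac{1}{144380471} \approx -6.9261 \cdot 10^{-9}$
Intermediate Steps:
$N{\left(O \right)} = 2 O \left(7 + O\right)^{2}$ ($N{\left(O \right)} = \left(7 + O\right)^{2} \left(O + O\right) = \left(7 + O\right)^{2} \cdot 2 O = 2 O \left(7 + O\right)^{2}$)
$\frac{1}{Q + N{\left(-422 \right)}} = \frac{1}{977429 + 2 \left(-422\right) \left(7 - 422\right)^{2}} = \frac{1}{977429 + 2 \left(-422\right) \left(-415\right)^{2}} = \frac{1}{977429 + 2 \left(-422\right) 172225} = \frac{1}{977429 - 145357900} = \frac{1}{-144380471} = - \frac{1}{144380471}$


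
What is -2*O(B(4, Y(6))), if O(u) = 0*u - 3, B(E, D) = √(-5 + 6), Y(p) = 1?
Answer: 6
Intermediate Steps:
B(E, D) = 1 (B(E, D) = √1 = 1)
O(u) = -3 (O(u) = 0 - 3 = -3)
-2*O(B(4, Y(6))) = -2*(-3) = 6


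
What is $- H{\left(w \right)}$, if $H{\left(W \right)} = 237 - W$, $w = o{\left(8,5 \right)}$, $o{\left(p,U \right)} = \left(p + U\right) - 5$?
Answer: $-229$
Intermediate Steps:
$o{\left(p,U \right)} = -5 + U + p$ ($o{\left(p,U \right)} = \left(U + p\right) - 5 = -5 + U + p$)
$w = 8$ ($w = -5 + 5 + 8 = 8$)
$- H{\left(w \right)} = - (237 - 8) = \left(-1\right) 229 = -229$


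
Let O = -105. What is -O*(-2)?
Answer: -210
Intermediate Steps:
-O*(-2) = -(-105)*(-2) = -1*210 = -210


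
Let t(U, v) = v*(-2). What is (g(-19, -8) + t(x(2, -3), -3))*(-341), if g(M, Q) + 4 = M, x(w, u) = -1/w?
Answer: 5797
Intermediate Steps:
g(M, Q) = -4 + M
t(U, v) = -2*v
(g(-19, -8) + t(x(2, -3), -3))*(-341) = ((-4 - 19) - 2*(-3))*(-341) = (-23 + 6)*(-341) = -17*(-341) = 5797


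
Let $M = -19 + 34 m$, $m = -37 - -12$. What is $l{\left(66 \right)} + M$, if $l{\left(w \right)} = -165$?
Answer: $-1034$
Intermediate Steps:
$m = -25$ ($m = -37 + 12 = -25$)
$M = -869$ ($M = -19 + 34 \left(-25\right) = -19 - 850 = -869$)
$l{\left(66 \right)} + M = -165 - 869 = -1034$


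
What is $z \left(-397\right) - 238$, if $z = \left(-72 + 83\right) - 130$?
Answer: $47005$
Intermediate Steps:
$z = -119$ ($z = 11 - 130 = -119$)
$z \left(-397\right) - 238 = \left(-119\right) \left(-397\right) - 238 = 47243 - 238 = 47005$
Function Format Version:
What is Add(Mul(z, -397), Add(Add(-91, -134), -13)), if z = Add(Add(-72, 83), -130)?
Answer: 47005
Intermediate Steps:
z = -119 (z = Add(11, -130) = -119)
Add(Mul(z, -397), Add(Add(-91, -134), -13)) = Add(Mul(-119, -397), Add(Add(-91, -134), -13)) = Add(47243, Add(-225, -13)) = Add(47243, -238) = 47005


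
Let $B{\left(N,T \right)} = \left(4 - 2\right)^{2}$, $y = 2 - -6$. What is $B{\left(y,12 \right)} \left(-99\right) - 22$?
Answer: $-418$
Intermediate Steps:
$y = 8$ ($y = 2 + 6 = 8$)
$B{\left(N,T \right)} = 4$ ($B{\left(N,T \right)} = 2^{2} = 4$)
$B{\left(y,12 \right)} \left(-99\right) - 22 = 4 \left(-99\right) - 22 = -396 - 22 = -418$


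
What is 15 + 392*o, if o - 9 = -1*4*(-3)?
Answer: 8247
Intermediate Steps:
o = 21 (o = 9 - 1*4*(-3) = 9 - 4*(-3) = 9 + 12 = 21)
15 + 392*o = 15 + 392*21 = 15 + 8232 = 8247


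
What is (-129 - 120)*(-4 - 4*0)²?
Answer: -3984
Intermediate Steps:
(-129 - 120)*(-4 - 4*0)² = -249*(-4 + 0)² = -249*(-4)² = -249*16 = -3984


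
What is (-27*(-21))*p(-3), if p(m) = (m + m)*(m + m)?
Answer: 20412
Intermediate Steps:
p(m) = 4*m² (p(m) = (2*m)*(2*m) = 4*m²)
(-27*(-21))*p(-3) = (-27*(-21))*(4*(-3)²) = 567*(4*9) = 567*36 = 20412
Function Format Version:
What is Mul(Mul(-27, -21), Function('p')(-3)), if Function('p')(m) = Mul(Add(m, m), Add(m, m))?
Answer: 20412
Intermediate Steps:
Function('p')(m) = Mul(4, Pow(m, 2)) (Function('p')(m) = Mul(Mul(2, m), Mul(2, m)) = Mul(4, Pow(m, 2)))
Mul(Mul(-27, -21), Function('p')(-3)) = Mul(Mul(-27, -21), Mul(4, Pow(-3, 2))) = Mul(567, Mul(4, 9)) = Mul(567, 36) = 20412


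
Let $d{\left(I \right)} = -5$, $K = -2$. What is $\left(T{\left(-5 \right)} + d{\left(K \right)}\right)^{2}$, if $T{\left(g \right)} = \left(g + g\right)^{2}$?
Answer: $9025$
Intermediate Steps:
$T{\left(g \right)} = 4 g^{2}$ ($T{\left(g \right)} = \left(2 g\right)^{2} = 4 g^{2}$)
$\left(T{\left(-5 \right)} + d{\left(K \right)}\right)^{2} = \left(4 \left(-5\right)^{2} - 5\right)^{2} = \left(4 \cdot 25 - 5\right)^{2} = \left(100 - 5\right)^{2} = 95^{2} = 9025$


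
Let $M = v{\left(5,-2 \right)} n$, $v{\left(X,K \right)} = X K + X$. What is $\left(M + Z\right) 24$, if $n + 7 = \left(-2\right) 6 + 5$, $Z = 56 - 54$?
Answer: $1728$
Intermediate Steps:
$Z = 2$ ($Z = 56 - 54 = 2$)
$v{\left(X,K \right)} = X + K X$ ($v{\left(X,K \right)} = K X + X = X + K X$)
$n = -14$ ($n = -7 + \left(\left(-2\right) 6 + 5\right) = -7 + \left(-12 + 5\right) = -7 - 7 = -14$)
$M = 70$ ($M = 5 \left(1 - 2\right) \left(-14\right) = 5 \left(-1\right) \left(-14\right) = \left(-5\right) \left(-14\right) = 70$)
$\left(M + Z\right) 24 = \left(70 + 2\right) 24 = 72 \cdot 24 = 1728$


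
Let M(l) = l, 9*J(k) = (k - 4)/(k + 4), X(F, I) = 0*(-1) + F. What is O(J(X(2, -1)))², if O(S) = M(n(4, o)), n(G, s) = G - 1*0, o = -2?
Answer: 16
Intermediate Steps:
X(F, I) = F (X(F, I) = 0 + F = F)
J(k) = (-4 + k)/(9*(4 + k)) (J(k) = ((k - 4)/(k + 4))/9 = ((-4 + k)/(4 + k))/9 = (-4 + k)/(9*(4 + k)))
n(G, s) = G (n(G, s) = G + 0 = G)
O(S) = 4
O(J(X(2, -1)))² = 4² = 16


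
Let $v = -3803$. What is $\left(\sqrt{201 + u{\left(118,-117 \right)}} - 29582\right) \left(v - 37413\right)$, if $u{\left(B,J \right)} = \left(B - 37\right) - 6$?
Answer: $1219251712 - 82432 \sqrt{69} \approx 1.2186 \cdot 10^{9}$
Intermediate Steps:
$u{\left(B,J \right)} = -43 + B$ ($u{\left(B,J \right)} = \left(-37 + B\right) - 6 = -43 + B$)
$\left(\sqrt{201 + u{\left(118,-117 \right)}} - 29582\right) \left(v - 37413\right) = \left(\sqrt{201 + \left(-43 + 118\right)} - 29582\right) \left(-3803 - 37413\right) = \left(\sqrt{201 + 75} - 29582\right) \left(-41216\right) = \left(\sqrt{276} - 29582\right) \left(-41216\right) = \left(2 \sqrt{69} - 29582\right) \left(-41216\right) = \left(-29582 + 2 \sqrt{69}\right) \left(-41216\right) = 1219251712 - 82432 \sqrt{69}$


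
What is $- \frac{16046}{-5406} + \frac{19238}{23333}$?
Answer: $\frac{239200973}{63069099} \approx 3.7927$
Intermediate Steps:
$- \frac{16046}{-5406} + \frac{19238}{23333} = \left(-16046\right) \left(- \frac{1}{5406}\right) + 19238 \cdot \frac{1}{23333} = \frac{8023}{2703} + \frac{19238}{23333} = \frac{239200973}{63069099}$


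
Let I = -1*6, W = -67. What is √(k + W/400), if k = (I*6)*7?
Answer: I*√100867/20 ≈ 15.88*I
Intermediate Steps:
I = -6
k = -252 (k = -6*6*7 = -36*7 = -252)
√(k + W/400) = √(-252 - 67/400) = √(-100867/400) = I*√100867/20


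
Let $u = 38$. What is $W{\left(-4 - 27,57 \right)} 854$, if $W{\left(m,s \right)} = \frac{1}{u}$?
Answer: $\frac{427}{19} \approx 22.474$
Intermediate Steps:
$W{\left(m,s \right)} = \frac{1}{38}$
$W{\left(-4 - 27,57 \right)} 854 = \frac{1}{38} \cdot 854 = \frac{427}{19}$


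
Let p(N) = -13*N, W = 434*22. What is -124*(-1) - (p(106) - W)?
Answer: 11050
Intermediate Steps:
W = 9548
-124*(-1) - (p(106) - W) = -124*(-1) - (-13*106 - 1*9548) = 124 - (-1378 - 9548) = 124 - 1*(-10926) = 124 + 10926 = 11050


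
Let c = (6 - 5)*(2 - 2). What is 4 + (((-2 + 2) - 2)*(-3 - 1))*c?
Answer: 4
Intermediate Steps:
c = 0 (c = 1*0 = 0)
4 + (((-2 + 2) - 2)*(-3 - 1))*c = 4 + (((-2 + 2) - 2)*(-3 - 1))*0 = 4 + ((0 - 2)*(-4))*0 = 4 - 2*(-4)*0 = 4 + 8*0 = 4 + 0 = 4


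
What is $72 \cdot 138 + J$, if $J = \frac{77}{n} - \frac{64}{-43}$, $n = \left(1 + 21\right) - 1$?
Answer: $\frac{1282409}{129} \approx 9941.2$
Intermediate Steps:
$n = 21$ ($n = 22 - 1 = 21$)
$J = \frac{665}{129}$ ($J = \frac{77}{21} - \frac{64}{-43} = 77 \cdot \frac{1}{21} - - \frac{64}{43} = \frac{11}{3} + \frac{64}{43} = \frac{665}{129} \approx 5.155$)
$72 \cdot 138 + J = 72 \cdot 138 + \frac{665}{129} = 9936 + \frac{665}{129} = \frac{1282409}{129}$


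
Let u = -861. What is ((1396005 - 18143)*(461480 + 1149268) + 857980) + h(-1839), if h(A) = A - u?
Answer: 2219389317778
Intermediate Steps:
h(A) = 861 + A (h(A) = A - 1*(-861) = A + 861 = 861 + A)
((1396005 - 18143)*(461480 + 1149268) + 857980) + h(-1839) = ((1396005 - 18143)*(461480 + 1149268) + 857980) + (861 - 1839) = (1377862*1610748 + 857980) - 978 = (2219388460776 + 857980) - 978 = 2219389318756 - 978 = 2219389317778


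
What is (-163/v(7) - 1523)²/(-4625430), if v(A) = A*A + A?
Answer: -7301873401/14505348480 ≈ -0.50339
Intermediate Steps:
v(A) = A + A² (v(A) = A² + A = A + A²)
(-163/v(7) - 1523)²/(-4625430) = (-163*1/(7*(1 + 7)) - 1523)²/(-4625430) = (-163/(7*8) - 1523)²*(-1/4625430) = (-163/56 - 1523)²*(-1/4625430) = (-85451/56)²*(-1/4625430) = (7301873401/3136)*(-1/4625430) = -7301873401/14505348480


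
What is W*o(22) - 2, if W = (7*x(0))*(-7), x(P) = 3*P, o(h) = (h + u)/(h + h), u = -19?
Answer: -2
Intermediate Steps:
o(h) = (-19 + h)/(2*h) (o(h) = (h - 19)/(h + h) = (-19 + h)/((2*h)) = (-19 + h)*(1/(2*h)) = (-19 + h)/(2*h))
W = 0 (W = (7*(3*0))*(-7) = (7*0)*(-7) = 0*(-7) = 0)
W*o(22) - 2 = 0*((1/2)*(-19 + 22)/22) - 2 = 0*((1/2)*(1/22)*3) - 2 = 0*(3/44) - 2 = 0 - 2 = -2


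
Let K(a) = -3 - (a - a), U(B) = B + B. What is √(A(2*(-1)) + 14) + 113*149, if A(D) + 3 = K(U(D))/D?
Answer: 16837 + 5*√2/2 ≈ 16841.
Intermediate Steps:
U(B) = 2*B
K(a) = -3 (K(a) = -3 - 1*0 = -3 + 0 = -3)
A(D) = -3 - 3/D
√(A(2*(-1)) + 14) + 113*149 = √((-3 - 3/(2*(-1))) + 14) + 113*149 = √((-3 - 3/(-2)) + 14) + 16837 = √((-3 - 3*(-½)) + 14) + 16837 = √((-3 + 3/2) + 14) + 16837 = √(-3/2 + 14) + 16837 = √(25/2) + 16837 = 5*√2/2 + 16837 = 16837 + 5*√2/2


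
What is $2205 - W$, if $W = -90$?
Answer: $2295$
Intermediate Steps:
$2205 - W = 2205 - -90 = 2205 + 90 = 2295$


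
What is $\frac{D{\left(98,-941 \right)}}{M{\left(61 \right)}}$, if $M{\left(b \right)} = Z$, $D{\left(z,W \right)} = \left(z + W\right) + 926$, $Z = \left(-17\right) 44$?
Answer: $- \frac{83}{748} \approx -0.11096$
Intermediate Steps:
$Z = -748$
$D{\left(z,W \right)} = 926 + W + z$ ($D{\left(z,W \right)} = \left(W + z\right) + 926 = 926 + W + z$)
$M{\left(b \right)} = -748$
$\frac{D{\left(98,-941 \right)}}{M{\left(61 \right)}} = \frac{926 - 941 + 98}{-748} = 83 \left(- \frac{1}{748}\right) = - \frac{83}{748}$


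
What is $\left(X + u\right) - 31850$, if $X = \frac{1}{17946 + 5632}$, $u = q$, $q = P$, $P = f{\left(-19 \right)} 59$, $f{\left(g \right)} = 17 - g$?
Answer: $- \frac{700879627}{23578} \approx -29726.0$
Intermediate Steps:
$P = 2124$ ($P = \left(17 - -19\right) 59 = \left(17 + 19\right) 59 = 36 \cdot 59 = 2124$)
$q = 2124$
$u = 2124$
$X = \frac{1}{23578} \approx 4.2412 \cdot 10^{-5}$
$\left(X + u\right) - 31850 = \left(\frac{1}{23578} + 2124\right) - 31850 = \frac{50079673}{23578} - 31850 = - \frac{700879627}{23578}$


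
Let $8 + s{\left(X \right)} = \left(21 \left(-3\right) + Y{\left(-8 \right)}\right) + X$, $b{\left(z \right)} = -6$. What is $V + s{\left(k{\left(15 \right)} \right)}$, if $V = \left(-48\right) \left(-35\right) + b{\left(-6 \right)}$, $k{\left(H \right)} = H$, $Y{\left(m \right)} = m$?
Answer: $1610$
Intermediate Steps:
$s{\left(X \right)} = -79 + X$ ($s{\left(X \right)} = -8 + \left(\left(21 \left(-3\right) - 8\right) + X\right) = -8 + \left(\left(-63 - 8\right) + X\right) = -8 + \left(-71 + X\right) = -79 + X$)
$V = 1674$ ($V = \left(-48\right) \left(-35\right) - 6 = 1680 - 6 = 1674$)
$V + s{\left(k{\left(15 \right)} \right)} = 1674 + \left(-79 + 15\right) = 1674 - 64 = 1610$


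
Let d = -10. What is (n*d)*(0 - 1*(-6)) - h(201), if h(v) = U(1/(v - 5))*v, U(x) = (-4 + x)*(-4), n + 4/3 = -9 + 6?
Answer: -144643/49 ≈ -2951.9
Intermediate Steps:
n = -13/3 (n = -4/3 + (-9 + 6) = -4/3 - 3 = -13/3 ≈ -4.3333)
U(x) = 16 - 4*x
h(v) = v*(16 - 4/(-5 + v)) (h(v) = (16 - 4/(v - 5))*v = (16 - 4/(-5 + v))*v = v*(16 - 4/(-5 + v)))
(n*d)*(0 - 1*(-6)) - h(201) = (-13/3*(-10))*(0 - 1*(-6)) - 4*201*(-21 + 4*201)/(-5 + 201) = 130*(0 + 6)/3 - 4*201*(-21 + 804)/196 = (130/3)*6 - 4*201*783/196 = 260 - 1*157383/49 = 260 - 157383/49 = -144643/49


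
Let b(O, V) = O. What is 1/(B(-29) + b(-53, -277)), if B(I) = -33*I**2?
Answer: -1/27806 ≈ -3.5963e-5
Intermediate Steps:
1/(B(-29) + b(-53, -277)) = 1/(-33*(-29)**2 - 53) = 1/(-33*841 - 53) = 1/(-27753 - 53) = 1/(-27806) = -1/27806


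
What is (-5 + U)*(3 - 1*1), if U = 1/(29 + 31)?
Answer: -299/30 ≈ -9.9667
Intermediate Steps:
U = 1/60 ≈ 0.016667
(-5 + U)*(3 - 1*1) = (-5 + 1/60)*(3 - 1*1) = -299*(3 - 1)/60 = -299/60*2 = -299/30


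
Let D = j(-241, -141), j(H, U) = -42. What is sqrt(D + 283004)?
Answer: sqrt(282962) ≈ 531.94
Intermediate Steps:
D = -42
sqrt(D + 283004) = sqrt(-42 + 283004) = sqrt(282962)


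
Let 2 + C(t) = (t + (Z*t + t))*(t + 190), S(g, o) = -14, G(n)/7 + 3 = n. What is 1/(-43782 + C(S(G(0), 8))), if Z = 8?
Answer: -1/68424 ≈ -1.4615e-5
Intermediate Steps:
G(n) = -21 + 7*n
C(t) = -2 + 10*t*(190 + t) (C(t) = -2 + (t + (8*t + t))*(t + 190) = -2 + (t + 9*t)*(190 + t) = -2 + (10*t)*(190 + t) = -2 + 10*t*(190 + t))
1/(-43782 + C(S(G(0), 8))) = 1/(-43782 + (-2 + 10*(-14)² + 1900*(-14))) = 1/(-43782 + (-2 + 10*196 - 26600)) = 1/(-43782 + (-2 + 1960 - 26600)) = 1/(-43782 - 24642) = 1/(-68424) = -1/68424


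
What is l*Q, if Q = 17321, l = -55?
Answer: -952655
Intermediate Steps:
l*Q = -55*17321 = -952655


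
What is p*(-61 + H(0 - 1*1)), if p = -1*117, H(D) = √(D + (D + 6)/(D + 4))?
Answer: 7137 - 39*√6 ≈ 7041.5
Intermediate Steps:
H(D) = √(D + (6 + D)/(4 + D))
p = -117
p*(-61 + H(0 - 1*1)) = -117*(-61 + √((6 + (0 - 1*1) + (0 - 1*1)*(4 + (0 - 1*1)))/(4 + (0 - 1*1)))) = -117*(-61 + √((6 + (0 - 1) + (0 - 1)*(4 + (0 - 1)))/(4 + (0 - 1)))) = -117*(-61 + √((6 - 1 - (4 - 1))/(4 - 1))) = -117*(-61 + √((6 - 1 - 1*3)/3)) = -117*(-61 + √((6 - 1 - 3)/3)) = -117*(-61 + √((⅓)*2)) = -117*(-61 + √(⅔)) = -117*(-61 + √6/3) = 7137 - 39*√6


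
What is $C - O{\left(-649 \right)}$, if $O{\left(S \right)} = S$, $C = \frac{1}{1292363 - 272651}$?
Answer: $\frac{661793089}{1019712} \approx 649.0$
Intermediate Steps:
$C = \frac{1}{1019712} \approx 9.8067 \cdot 10^{-7}$
$C - O{\left(-649 \right)} = \frac{1}{1019712} - -649 = \frac{1}{1019712} + 649 = \frac{661793089}{1019712}$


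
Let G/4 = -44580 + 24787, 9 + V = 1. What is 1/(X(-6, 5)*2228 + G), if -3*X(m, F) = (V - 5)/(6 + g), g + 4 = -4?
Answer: -3/251998 ≈ -1.1905e-5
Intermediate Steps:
V = -8 (V = -9 + 1 = -8)
g = -8 (g = -4 - 4 = -8)
X(m, F) = -13/6 (X(m, F) = -(-8 - 5)/(3*(6 - 8)) = -(-13)/(3*(-2)) = -(-13)*(-1)/(3*2) = -⅓*13/2 = -13/6)
G = -79172 (G = 4*(-44580 + 24787) = 4*(-19793) = -79172)
1/(X(-6, 5)*2228 + G) = 1/(-13/6*2228 - 79172) = 1/(-14482/3 - 79172) = 1/(-251998/3) = -3/251998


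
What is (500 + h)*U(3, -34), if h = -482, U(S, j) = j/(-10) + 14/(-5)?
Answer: 54/5 ≈ 10.800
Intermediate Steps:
U(S, j) = -14/5 - j/10 (U(S, j) = j*(-⅒) + 14*(-⅕) = -j/10 - 14/5 = -14/5 - j/10)
(500 + h)*U(3, -34) = (500 - 482)*(-14/5 - ⅒*(-34)) = 18*(-14/5 + 17/5) = 18*(⅗) = 54/5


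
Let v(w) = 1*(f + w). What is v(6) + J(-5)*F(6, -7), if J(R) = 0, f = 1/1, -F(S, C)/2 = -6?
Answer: 7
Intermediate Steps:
F(S, C) = 12 (F(S, C) = -2*(-6) = 12)
f = 1
v(w) = 1 + w (v(w) = 1*(1 + w) = 1 + w)
v(6) + J(-5)*F(6, -7) = (1 + 6) + 0*12 = 7 + 0 = 7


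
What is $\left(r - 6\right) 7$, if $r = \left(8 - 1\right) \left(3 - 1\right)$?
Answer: $56$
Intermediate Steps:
$r = 14$ ($r = 7 \cdot 2 = 14$)
$\left(r - 6\right) 7 = \left(14 - 6\right) 7 = 8 \cdot 7 = 56$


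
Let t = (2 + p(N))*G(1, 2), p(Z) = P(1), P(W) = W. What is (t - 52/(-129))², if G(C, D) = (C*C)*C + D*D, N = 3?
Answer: 3948169/16641 ≈ 237.26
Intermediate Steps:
p(Z) = 1
G(C, D) = C³ + D² (G(C, D) = C²*C + D² = C³ + D²)
t = 15 (t = (2 + 1)*(1³ + 2²) = 3*(1 + 4) = 3*5 = 15)
(t - 52/(-129))² = (15 - 52/(-129))² = (15 - 52*(-1/129))² = (15 + 52/129)² = (1987/129)² = 3948169/16641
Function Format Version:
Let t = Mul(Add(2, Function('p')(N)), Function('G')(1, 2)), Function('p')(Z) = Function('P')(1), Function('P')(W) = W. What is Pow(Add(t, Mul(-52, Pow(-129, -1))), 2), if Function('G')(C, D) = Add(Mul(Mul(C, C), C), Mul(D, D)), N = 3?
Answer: Rational(3948169, 16641) ≈ 237.26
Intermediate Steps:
Function('p')(Z) = 1
Function('G')(C, D) = Add(Pow(C, 3), Pow(D, 2)) (Function('G')(C, D) = Add(Mul(Pow(C, 2), C), Pow(D, 2)) = Add(Pow(C, 3), Pow(D, 2)))
t = 15 (t = Mul(Add(2, 1), Add(Pow(1, 3), Pow(2, 2))) = Mul(3, Add(1, 4)) = Mul(3, 5) = 15)
Pow(Add(t, Mul(-52, Pow(-129, -1))), 2) = Pow(Add(15, Mul(-52, Pow(-129, -1))), 2) = Pow(Add(15, Mul(-52, Rational(-1, 129))), 2) = Pow(Add(15, Rational(52, 129)), 2) = Pow(Rational(1987, 129), 2) = Rational(3948169, 16641)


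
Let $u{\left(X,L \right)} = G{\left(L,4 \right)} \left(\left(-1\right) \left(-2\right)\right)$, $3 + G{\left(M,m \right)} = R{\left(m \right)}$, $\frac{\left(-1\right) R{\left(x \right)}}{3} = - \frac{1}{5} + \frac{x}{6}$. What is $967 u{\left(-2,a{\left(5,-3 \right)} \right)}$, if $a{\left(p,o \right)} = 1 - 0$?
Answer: $- \frac{42548}{5} \approx -8509.6$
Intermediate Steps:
$R{\left(x \right)} = \frac{3}{5} - \frac{x}{2}$ ($R{\left(x \right)} = - 3 \left(- \frac{1}{5} + \frac{x}{6}\right) = \frac{3}{5} - \frac{x}{2}$)
$G{\left(M,m \right)} = - \frac{12}{5} - \frac{m}{2}$ ($G{\left(M,m \right)} = -3 - \left(- \frac{3}{5} + \frac{m}{2}\right) = - \frac{12}{5} - \frac{m}{2}$)
$a{\left(p,o \right)} = 1$ ($a{\left(p,o \right)} = 1 + 0 = 1$)
$u{\left(X,L \right)} = - \frac{44}{5}$ ($u{\left(X,L \right)} = \left(- \frac{12}{5} - 2\right) \left(\left(-1\right) \left(-2\right)\right) = \left(- \frac{12}{5} - 2\right) 2 = \left(- \frac{22}{5}\right) 2 = - \frac{44}{5}$)
$967 u{\left(-2,a{\left(5,-3 \right)} \right)} = 967 \left(- \frac{44}{5}\right) = - \frac{42548}{5}$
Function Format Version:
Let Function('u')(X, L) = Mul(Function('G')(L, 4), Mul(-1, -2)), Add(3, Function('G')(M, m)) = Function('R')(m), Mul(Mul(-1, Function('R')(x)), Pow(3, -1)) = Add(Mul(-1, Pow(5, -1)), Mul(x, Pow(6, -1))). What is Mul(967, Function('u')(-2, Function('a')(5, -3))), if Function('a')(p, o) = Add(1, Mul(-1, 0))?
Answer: Rational(-42548, 5) ≈ -8509.6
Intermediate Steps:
Function('R')(x) = Add(Rational(3, 5), Mul(Rational(-1, 2), x)) (Function('R')(x) = Mul(-3, Add(Mul(-1, Pow(5, -1)), Mul(x, Pow(6, -1)))) = Mul(-3, Add(Mul(-1, Rational(1, 5)), Mul(x, Rational(1, 6)))) = Mul(-3, Add(Rational(-1, 5), Mul(Rational(1, 6), x))) = Add(Rational(3, 5), Mul(Rational(-1, 2), x)))
Function('G')(M, m) = Add(Rational(-12, 5), Mul(Rational(-1, 2), m)) (Function('G')(M, m) = Add(-3, Add(Rational(3, 5), Mul(Rational(-1, 2), m))) = Add(Rational(-12, 5), Mul(Rational(-1, 2), m)))
Function('a')(p, o) = 1 (Function('a')(p, o) = Add(1, 0) = 1)
Function('u')(X, L) = Rational(-44, 5) (Function('u')(X, L) = Mul(Add(Rational(-12, 5), Mul(Rational(-1, 2), 4)), Mul(-1, -2)) = Mul(Add(Rational(-12, 5), -2), 2) = Mul(Rational(-22, 5), 2) = Rational(-44, 5))
Mul(967, Function('u')(-2, Function('a')(5, -3))) = Mul(967, Rational(-44, 5)) = Rational(-42548, 5)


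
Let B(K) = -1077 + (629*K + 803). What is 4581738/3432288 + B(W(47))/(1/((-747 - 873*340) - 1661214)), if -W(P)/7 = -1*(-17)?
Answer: 84178821106549623/572048 ≈ 1.4715e+11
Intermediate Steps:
W(P) = -119 (W(P) = -(-7)*(-17) = -7*17 = -119)
B(K) = -274 + 629*K (B(K) = -1077 + (803 + 629*K) = -274 + 629*K)
4581738/3432288 + B(W(47))/(1/((-747 - 873*340) - 1661214)) = 4581738/3432288 + (-274 + 629*(-119))/(1/((-747 - 873*340) - 1661214)) = 4581738*(1/3432288) + (-274 - 74851)/(1/((-747 - 296820) - 1661214)) = 763623/572048 - 75125/(1/(-297567 - 1661214)) = 763623/572048 - 75125/(1/(-1958781)) = 763623/572048 - 75125/(-1/1958781) = 763623/572048 - 75125*(-1958781) = 763623/572048 + 147153422625 = 84178821106549623/572048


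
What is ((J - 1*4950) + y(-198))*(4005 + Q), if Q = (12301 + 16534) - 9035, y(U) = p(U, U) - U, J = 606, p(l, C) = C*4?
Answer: -117549090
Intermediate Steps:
p(l, C) = 4*C
y(U) = 3*U (y(U) = 4*U - U = 3*U)
Q = 19800 (Q = 28835 - 9035 = 19800)
((J - 1*4950) + y(-198))*(4005 + Q) = ((606 - 1*4950) + 3*(-198))*(4005 + 19800) = ((606 - 4950) - 594)*23805 = (-4344 - 594)*23805 = -4938*23805 = -117549090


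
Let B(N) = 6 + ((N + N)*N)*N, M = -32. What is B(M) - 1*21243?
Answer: -86773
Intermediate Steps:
B(N) = 6 + 2*N**3 (B(N) = 6 + ((2*N)*N)*N = 6 + (2*N**2)*N = 6 + 2*N**3)
B(M) - 1*21243 = (6 + 2*(-32)**3) - 1*21243 = (6 + 2*(-32768)) - 21243 = (6 - 65536) - 21243 = -65530 - 21243 = -86773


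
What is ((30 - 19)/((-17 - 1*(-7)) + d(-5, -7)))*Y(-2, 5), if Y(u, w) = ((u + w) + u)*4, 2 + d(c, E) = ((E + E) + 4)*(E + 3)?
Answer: 11/7 ≈ 1.5714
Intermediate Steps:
d(c, E) = -2 + (3 + E)*(4 + 2*E) (d(c, E) = -2 + ((E + E) + 4)*(E + 3) = -2 + (2*E + 4)*(3 + E) = -2 + (4 + 2*E)*(3 + E) = -2 + (3 + E)*(4 + 2*E))
Y(u, w) = 4*w + 8*u (Y(u, w) = (w + 2*u)*4 = 4*w + 8*u)
((30 - 19)/((-17 - 1*(-7)) + d(-5, -7)))*Y(-2, 5) = ((30 - 19)/((-17 - 1*(-7)) + (10 + 2*(-7)**2 + 10*(-7))))*(4*5 + 8*(-2)) = (11/((-17 + 7) + (10 + 2*49 - 70)))*(20 - 16) = (11/(-10 + (10 + 98 - 70)))*4 = (11/(-10 + 38))*4 = (11/28)*4 = 11/7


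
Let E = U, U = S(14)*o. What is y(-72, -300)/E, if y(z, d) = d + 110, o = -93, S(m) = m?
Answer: 95/651 ≈ 0.14593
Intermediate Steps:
U = -1302 (U = 14*(-93) = -1302)
y(z, d) = 110 + d
E = -1302
y(-72, -300)/E = (110 - 300)/(-1302) = -190*(-1/1302) = 95/651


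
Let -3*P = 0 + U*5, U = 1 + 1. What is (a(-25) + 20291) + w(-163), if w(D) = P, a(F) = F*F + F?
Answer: 62663/3 ≈ 20888.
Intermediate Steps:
U = 2
a(F) = F + F**2 (a(F) = F**2 + F = F + F**2)
P = -10/3 (P = -(0 + 2*5)/3 = -(0 + 10)/3 = -1/3*10 = -10/3 ≈ -3.3333)
w(D) = -10/3
(a(-25) + 20291) + w(-163) = (-25*(1 - 25) + 20291) - 10/3 = (-25*(-24) + 20291) - 10/3 = (600 + 20291) - 10/3 = 20891 - 10/3 = 62663/3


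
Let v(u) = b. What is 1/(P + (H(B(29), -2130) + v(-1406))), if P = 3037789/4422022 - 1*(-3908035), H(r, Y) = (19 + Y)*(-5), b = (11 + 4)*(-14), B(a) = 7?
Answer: 4422022/17327165602149 ≈ 2.5521e-7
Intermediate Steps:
b = -210 (b = 15*(-14) = -210)
H(r, Y) = -95 - 5*Y
v(u) = -210
P = 17281419784559/4422022 (P = 3037789*(1/4422022) + 3908035 = 3037789/4422022 + 3908035 = 17281419784559/4422022 ≈ 3.9080e+6)
1/(P + (H(B(29), -2130) + v(-1406))) = 1/(17281419784559/4422022 + ((-95 - 5*(-2130)) - 210)) = 1/(17281419784559/4422022 + ((-95 + 10650) - 210)) = 1/(17281419784559/4422022 + (10555 - 210)) = 1/(17281419784559/4422022 + 10345) = 1/(17327165602149/4422022) = 4422022/17327165602149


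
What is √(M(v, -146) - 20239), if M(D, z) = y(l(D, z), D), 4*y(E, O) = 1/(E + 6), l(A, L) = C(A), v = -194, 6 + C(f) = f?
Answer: I*√3046860210/388 ≈ 142.26*I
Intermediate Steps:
C(f) = -6 + f
l(A, L) = -6 + A
y(E, O) = 1/(4*(6 + E)) (y(E, O) = 1/(4*(E + 6)) = 1/(4*(6 + E)))
M(D, z) = 1/(4*D) (M(D, z) = 1/(4*(6 + (-6 + D))) = 1/(4*D))
√(M(v, -146) - 20239) = √((¼)/(-194) - 20239) = √((¼)*(-1/194) - 20239) = √(-1/776 - 20239) = √(-15705465/776) = I*√3046860210/388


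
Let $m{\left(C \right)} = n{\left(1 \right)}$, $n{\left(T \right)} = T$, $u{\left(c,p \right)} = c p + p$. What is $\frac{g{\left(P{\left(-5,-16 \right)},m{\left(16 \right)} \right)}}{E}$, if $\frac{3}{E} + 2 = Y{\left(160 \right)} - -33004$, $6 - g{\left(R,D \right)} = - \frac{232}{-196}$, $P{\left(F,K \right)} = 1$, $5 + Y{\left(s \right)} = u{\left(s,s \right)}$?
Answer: $\frac{13866652}{147} \approx 94331.0$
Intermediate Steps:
$u{\left(c,p \right)} = p + c p$
$Y{\left(s \right)} = -5 + s \left(1 + s\right)$
$m{\left(C \right)} = 1$
$g{\left(R,D \right)} = \frac{236}{49}$ ($g{\left(R,D \right)} = 6 - - \frac{232}{-196} = 6 - \left(-232\right) \left(- \frac{1}{196}\right) = 6 - \frac{58}{49} = \frac{236}{49}$)
$E = \frac{3}{58757}$ ($E = \frac{3}{-2 - \left(-32999 - 160 \left(1 + 160\right)\right)} = \frac{3}{-2 + \left(\left(-5 + 160 \cdot 161\right) + 33004\right)} = \frac{3}{-2 + \left(\left(-5 + 25760\right) + 33004\right)} = \frac{3}{-2 + \left(25755 + 33004\right)} = \frac{3}{-2 + 58759} = \frac{3}{58757} \approx 5.1058 \cdot 10^{-5}$)
$\frac{g{\left(P{\left(-5,-16 \right)},m{\left(16 \right)} \right)}}{E} = \frac{236}{49 \cdot \frac{3}{58757}} = \frac{236}{49} \cdot \frac{58757}{3} = \frac{13866652}{147}$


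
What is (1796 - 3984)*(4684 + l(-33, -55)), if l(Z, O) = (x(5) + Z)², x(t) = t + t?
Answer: -11406044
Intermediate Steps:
x(t) = 2*t
l(Z, O) = (10 + Z)² (l(Z, O) = (2*5 + Z)² = (10 + Z)²)
(1796 - 3984)*(4684 + l(-33, -55)) = (1796 - 3984)*(4684 + (10 - 33)²) = -2188*(4684 + (-23)²) = -2188*(4684 + 529) = -2188*5213 = -11406044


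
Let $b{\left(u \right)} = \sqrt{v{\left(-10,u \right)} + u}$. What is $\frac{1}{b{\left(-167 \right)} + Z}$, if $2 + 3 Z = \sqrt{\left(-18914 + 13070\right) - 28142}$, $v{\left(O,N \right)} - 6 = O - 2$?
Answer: $\frac{3}{-2 + i \sqrt{33986} + 3 i \sqrt{173}} \approx -0.00011977 - 0.013403 i$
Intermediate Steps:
$v{\left(O,N \right)} = 4 + O$ ($v{\left(O,N \right)} = 6 + \left(O - 2\right) = 6 + \left(-2 + O\right) = 4 + O$)
$Z = - \frac{2}{3} + \frac{i \sqrt{33986}}{3}$ ($Z = - \frac{2}{3} + \frac{\sqrt{\left(-18914 + 13070\right) - 28142}}{3} = - \frac{2}{3} + \frac{\sqrt{-5844 - 28142}}{3} = - \frac{2}{3} + \frac{\sqrt{-33986}}{3} = - \frac{2}{3} + \frac{i \sqrt{33986}}{3} \approx -0.66667 + 61.451 i$)
$b{\left(u \right)} = \sqrt{-6 + u}$ ($b{\left(u \right)} = \sqrt{\left(4 - 10\right) + u} = \sqrt{-6 + u}$)
$\frac{1}{b{\left(-167 \right)} + Z} = \frac{1}{\sqrt{-6 - 167} - \left(\frac{2}{3} - \frac{i \sqrt{33986}}{3}\right)} = \frac{1}{\sqrt{-173} - \left(\frac{2}{3} - \frac{i \sqrt{33986}}{3}\right)} = \frac{1}{i \sqrt{173} - \left(\frac{2}{3} - \frac{i \sqrt{33986}}{3}\right)} = \frac{1}{- \frac{2}{3} + i \sqrt{173} + \frac{i \sqrt{33986}}{3}}$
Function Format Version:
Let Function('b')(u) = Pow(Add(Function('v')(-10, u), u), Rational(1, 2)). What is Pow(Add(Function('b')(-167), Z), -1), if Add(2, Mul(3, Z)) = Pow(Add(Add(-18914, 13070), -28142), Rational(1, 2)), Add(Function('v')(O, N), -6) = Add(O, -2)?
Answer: Mul(3, Pow(Add(-2, Mul(I, Pow(33986, Rational(1, 2))), Mul(3, I, Pow(173, Rational(1, 2)))), -1)) ≈ Add(-0.00011977, Mul(-0.013403, I))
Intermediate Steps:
Function('v')(O, N) = Add(4, O) (Function('v')(O, N) = Add(6, Add(O, -2)) = Add(6, Add(-2, O)) = Add(4, O))
Z = Add(Rational(-2, 3), Mul(Rational(1, 3), I, Pow(33986, Rational(1, 2)))) (Z = Add(Rational(-2, 3), Mul(Rational(1, 3), Pow(Add(Add(-18914, 13070), -28142), Rational(1, 2)))) = Add(Rational(-2, 3), Mul(Rational(1, 3), Pow(Add(-5844, -28142), Rational(1, 2)))) = Add(Rational(-2, 3), Mul(Rational(1, 3), Pow(-33986, Rational(1, 2)))) = Add(Rational(-2, 3), Mul(Rational(1, 3), Mul(I, Pow(33986, Rational(1, 2))))) = Add(Rational(-2, 3), Mul(Rational(1, 3), I, Pow(33986, Rational(1, 2)))) ≈ Add(-0.66667, Mul(61.451, I)))
Function('b')(u) = Pow(Add(-6, u), Rational(1, 2)) (Function('b')(u) = Pow(Add(Add(4, -10), u), Rational(1, 2)) = Pow(Add(-6, u), Rational(1, 2)))
Pow(Add(Function('b')(-167), Z), -1) = Pow(Add(Pow(Add(-6, -167), Rational(1, 2)), Add(Rational(-2, 3), Mul(Rational(1, 3), I, Pow(33986, Rational(1, 2))))), -1) = Pow(Add(Pow(-173, Rational(1, 2)), Add(Rational(-2, 3), Mul(Rational(1, 3), I, Pow(33986, Rational(1, 2))))), -1) = Pow(Add(Mul(I, Pow(173, Rational(1, 2))), Add(Rational(-2, 3), Mul(Rational(1, 3), I, Pow(33986, Rational(1, 2))))), -1) = Pow(Add(Rational(-2, 3), Mul(I, Pow(173, Rational(1, 2))), Mul(Rational(1, 3), I, Pow(33986, Rational(1, 2)))), -1)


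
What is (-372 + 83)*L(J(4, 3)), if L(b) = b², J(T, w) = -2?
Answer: -1156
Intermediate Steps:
(-372 + 83)*L(J(4, 3)) = (-372 + 83)*(-2)² = -289*4 = -1156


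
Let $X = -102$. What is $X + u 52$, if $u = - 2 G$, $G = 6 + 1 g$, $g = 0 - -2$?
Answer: $-934$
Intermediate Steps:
$g = 2$ ($g = 0 + 2 = 2$)
$G = 8$ ($G = 6 + 1 \cdot 2 = 6 + 2 = 8$)
$u = -16$ ($u = \left(-2\right) 8 = -16$)
$X + u 52 = -102 - 832 = -934$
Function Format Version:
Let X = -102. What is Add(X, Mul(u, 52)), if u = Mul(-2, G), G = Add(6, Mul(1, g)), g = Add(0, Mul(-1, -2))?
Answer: -934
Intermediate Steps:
g = 2 (g = Add(0, 2) = 2)
G = 8 (G = Add(6, Mul(1, 2)) = Add(6, 2) = 8)
u = -16 (u = Mul(-2, 8) = -16)
Add(X, Mul(u, 52)) = Add(-102, Mul(-16, 52)) = Add(-102, -832) = -934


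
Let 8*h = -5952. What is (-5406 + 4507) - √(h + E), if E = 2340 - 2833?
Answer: -899 - I*√1237 ≈ -899.0 - 35.171*I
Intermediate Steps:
h = -744 (h = (⅛)*(-5952) = -744)
E = -493
(-5406 + 4507) - √(h + E) = (-5406 + 4507) - √(-744 - 493) = -899 - √(-1237) = -899 - I*√1237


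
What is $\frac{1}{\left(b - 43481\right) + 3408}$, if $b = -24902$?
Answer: $- \frac{1}{64975} \approx -1.5391 \cdot 10^{-5}$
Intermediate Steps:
$\frac{1}{\left(b - 43481\right) + 3408} = \frac{1}{\left(-24902 - 43481\right) + 3408} = \frac{1}{-68383 + 3408} = \frac{1}{-64975} = - \frac{1}{64975}$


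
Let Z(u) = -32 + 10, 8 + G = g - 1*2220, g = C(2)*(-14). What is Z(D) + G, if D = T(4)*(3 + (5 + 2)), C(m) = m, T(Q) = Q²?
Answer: -2278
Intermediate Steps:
g = -28 (g = 2*(-14) = -28)
D = 160 (D = 4²*(3 + (5 + 2)) = 16*(3 + 7) = 16*10 = 160)
G = -2256 (G = -8 + (-28 - 1*2220) = -8 + (-28 - 2220) = -8 - 2248 = -2256)
Z(u) = -22
Z(D) + G = -22 - 2256 = -2278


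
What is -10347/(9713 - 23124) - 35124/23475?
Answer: -76050713/104941075 ≈ -0.72470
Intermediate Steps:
-10347/(9713 - 23124) - 35124/23475 = -10347/(-13411) - 35124*1/23475 = -10347*(-1/13411) - 11708/7825 = 10347/13411 - 11708/7825 = -76050713/104941075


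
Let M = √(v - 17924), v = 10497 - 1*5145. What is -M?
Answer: -2*I*√3143 ≈ -112.12*I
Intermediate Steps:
v = 5352 (v = 10497 - 5145 = 5352)
M = 2*I*√3143 (M = √(5352 - 17924) = √(-12572) = 2*I*√3143 ≈ 112.12*I)
-M = -2*I*√3143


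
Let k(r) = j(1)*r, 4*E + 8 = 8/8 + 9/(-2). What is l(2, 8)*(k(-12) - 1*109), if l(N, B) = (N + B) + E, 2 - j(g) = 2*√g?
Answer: -6213/8 ≈ -776.63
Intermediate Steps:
j(g) = 2 - 2*√g
E = -23/8 (E = -2 + (8/8 + 9/(-2))/4 = -2 + (8*(⅛) + 9*(-½))/4 = -2 + (1 - 9/2)/4 = -2 + (¼)*(-7/2) = -2 - 7/8 = -23/8 ≈ -2.8750)
l(N, B) = -23/8 + B + N (l(N, B) = (N + B) - 23/8 = (B + N) - 23/8 = -23/8 + B + N)
k(r) = 0 (k(r) = (2 - 2*√1)*r = (2 - 2*1)*r = (2 - 2)*r = 0*r = 0)
l(2, 8)*(k(-12) - 1*109) = (-23/8 + 8 + 2)*(0 - 1*109) = 57*(0 - 109)/8 = (57/8)*(-109) = -6213/8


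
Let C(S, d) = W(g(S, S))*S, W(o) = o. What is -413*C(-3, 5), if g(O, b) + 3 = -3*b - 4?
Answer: 2478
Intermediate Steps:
g(O, b) = -7 - 3*b (g(O, b) = -3 + (-3*b - 4) = -3 + (-4 - 3*b) = -7 - 3*b)
C(S, d) = S*(-7 - 3*S) (C(S, d) = (-7 - 3*S)*S = S*(-7 - 3*S))
-413*C(-3, 5) = -(-413)*(-3)*(7 + 3*(-3)) = -(-413)*(-3)*(7 - 9) = -(-413)*(-3)*(-2) = -413*(-6) = 2478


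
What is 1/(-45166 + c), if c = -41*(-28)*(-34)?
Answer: -1/84198 ≈ -1.1877e-5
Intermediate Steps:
c = -39032 (c = 1148*(-34) = -39032)
1/(-45166 + c) = 1/(-45166 - 39032) = 1/(-84198) = -1/84198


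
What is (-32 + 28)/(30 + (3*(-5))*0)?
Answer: -2/15 ≈ -0.13333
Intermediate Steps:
(-32 + 28)/(30 + (3*(-5))*0) = -4/(30 - 15*0) = -4/(30 + 0) = -4/30 = (1/30)*(-4) = -2/15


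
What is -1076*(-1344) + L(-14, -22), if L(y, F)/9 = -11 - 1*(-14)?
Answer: 1446171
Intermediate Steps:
L(y, F) = 27 (L(y, F) = 9*(-11 - 1*(-14)) = 9*(-11 + 14) = 9*3 = 27)
-1076*(-1344) + L(-14, -22) = -1076*(-1344) + 27 = 1446144 + 27 = 1446171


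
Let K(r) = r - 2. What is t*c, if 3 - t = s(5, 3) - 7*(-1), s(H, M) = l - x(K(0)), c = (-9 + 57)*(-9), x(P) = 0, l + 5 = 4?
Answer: 1296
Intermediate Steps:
l = -1 (l = -5 + 4 = -1)
K(r) = -2 + r
c = -432 (c = 48*(-9) = -432)
s(H, M) = -1 (s(H, M) = -1 - 1*0 = -1 + 0 = -1)
t = -3 (t = 3 - (-1 - 7*(-1)) = 3 - (-1 + 7) = 3 - 1*6 = 3 - 6 = -3)
t*c = -3*(-432) = 1296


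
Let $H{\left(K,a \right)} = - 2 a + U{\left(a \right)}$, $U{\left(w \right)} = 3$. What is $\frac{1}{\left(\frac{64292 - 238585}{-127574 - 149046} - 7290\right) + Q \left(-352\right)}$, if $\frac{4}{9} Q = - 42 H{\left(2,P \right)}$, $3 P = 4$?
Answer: $\frac{276620}{1050777053} \approx 0.00026325$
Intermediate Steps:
$P = \frac{4}{3}$ ($P = \frac{1}{3} \cdot 4 = \frac{4}{3} \approx 1.3333$)
$H{\left(K,a \right)} = 3 - 2 a$ ($H{\left(K,a \right)} = - 2 a + 3 = 3 - 2 a$)
$Q = - \frac{63}{2}$ ($Q = \frac{9 \left(- 42 \left(3 - \frac{8}{3}\right)\right)}{4} = \frac{9 \left(\left(-42\right) \frac{1}{3}\right)}{4} = \frac{9}{4} \left(-14\right) = - \frac{63}{2} \approx -31.5$)
$\frac{1}{\left(\frac{64292 - 238585}{-127574 - 149046} - 7290\right) + Q \left(-352\right)} = \frac{1}{\left(\frac{64292 - 238585}{-127574 - 149046} - 7290\right) - -11088} = \frac{1}{\left(- \frac{174293}{-276620} - 7290\right) + 11088} = \frac{1}{\left(\left(-174293\right) \left(- \frac{1}{276620}\right) - 7290\right) + 11088} = \frac{1}{\left(\frac{174293}{276620} - 7290\right) + 11088} = \frac{1}{- \frac{2016385507}{276620} + 11088} = \frac{1}{\frac{1050777053}{276620}} = \frac{276620}{1050777053}$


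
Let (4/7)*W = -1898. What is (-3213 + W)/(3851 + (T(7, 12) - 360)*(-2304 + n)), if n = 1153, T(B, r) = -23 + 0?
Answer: -13069/889368 ≈ -0.014695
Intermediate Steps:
W = -6643/2 (W = (7/4)*(-1898) = -6643/2 ≈ -3321.5)
T(B, r) = -23
(-3213 + W)/(3851 + (T(7, 12) - 360)*(-2304 + n)) = (-3213 - 6643/2)/(3851 + (-23 - 360)*(-2304 + 1153)) = -13069/(2*(3851 - 383*(-1151))) = -13069/(2*(3851 + 440833)) = -13069/2/444684 = -13069/2*1/444684 = -13069/889368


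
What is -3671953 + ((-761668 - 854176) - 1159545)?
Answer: -6447342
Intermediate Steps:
-3671953 + ((-761668 - 854176) - 1159545) = -3671953 + (-1615844 - 1159545) = -3671953 - 2775389 = -6447342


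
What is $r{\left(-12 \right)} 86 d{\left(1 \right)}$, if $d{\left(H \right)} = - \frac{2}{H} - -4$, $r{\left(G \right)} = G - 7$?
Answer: $-3268$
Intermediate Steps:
$r{\left(G \right)} = -7 + G$
$d{\left(H \right)} = 4 - \frac{2}{H}$ ($d{\left(H \right)} = - \frac{2}{H} + 4 = 4 - \frac{2}{H}$)
$r{\left(-12 \right)} 86 d{\left(1 \right)} = \left(-7 - 12\right) 86 \left(4 - \frac{2}{1}\right) = \left(-19\right) 86 \left(4 - 2\right) = - 1634 \left(4 - 2\right) = \left(-1634\right) 2 = -3268$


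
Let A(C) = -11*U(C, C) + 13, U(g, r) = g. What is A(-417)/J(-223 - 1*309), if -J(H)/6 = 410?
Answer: -230/123 ≈ -1.8699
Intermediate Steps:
J(H) = -2460 (J(H) = -6*410 = -2460)
A(C) = 13 - 11*C (A(C) = -11*C + 13 = 13 - 11*C)
A(-417)/J(-223 - 1*309) = (13 - 11*(-417))/(-2460) = (13 + 4587)*(-1/2460) = 4600*(-1/2460) = -230/123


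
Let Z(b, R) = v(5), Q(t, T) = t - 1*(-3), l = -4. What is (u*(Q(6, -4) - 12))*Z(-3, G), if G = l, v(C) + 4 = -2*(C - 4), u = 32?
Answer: 576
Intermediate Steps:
v(C) = 4 - 2*C (v(C) = -4 - 2*(C - 4) = -4 - 2*(-4 + C) = -4 + (8 - 2*C) = 4 - 2*C)
Q(t, T) = 3 + t (Q(t, T) = t + 3 = 3 + t)
G = -4
Z(b, R) = -6 (Z(b, R) = 4 - 2*5 = 4 - 10 = -6)
(u*(Q(6, -4) - 12))*Z(-3, G) = (32*((3 + 6) - 12))*(-6) = (32*(9 - 12))*(-6) = (32*(-3))*(-6) = -96*(-6) = 576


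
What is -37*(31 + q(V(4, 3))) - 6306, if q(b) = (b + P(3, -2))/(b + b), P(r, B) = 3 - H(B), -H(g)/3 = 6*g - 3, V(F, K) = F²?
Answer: -118767/16 ≈ -7422.9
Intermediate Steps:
H(g) = 9 - 18*g (H(g) = -3*(6*g - 3) = -3*(-3 + 6*g) = 9 - 18*g)
P(r, B) = -6 + 18*B (P(r, B) = 3 - (9 - 18*B) = 3 + (-9 + 18*B) = -6 + 18*B)
q(b) = (-42 + b)/(2*b) (q(b) = (b + (-6 + 18*(-2)))/(b + b) = (b + (-6 - 36))/((2*b)) = (b - 42)*(1/(2*b)) = (-42 + b)*(1/(2*b)) = (-42 + b)/(2*b))
-37*(31 + q(V(4, 3))) - 6306 = -37*(31 + (-42 + 4²)/(2*(4²))) - 6306 = -37*(31 + (½)*(-42 + 16)/16) - 6306 = -37*(31 + (½)*(1/16)*(-26)) - 6306 = -37*(31 - 13/16) - 6306 = -37*483/16 - 6306 = -17871/16 - 6306 = -118767/16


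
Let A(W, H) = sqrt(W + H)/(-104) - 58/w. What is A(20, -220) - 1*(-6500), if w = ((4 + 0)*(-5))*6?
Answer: 390029/60 - 5*I*sqrt(2)/52 ≈ 6500.5 - 0.13598*I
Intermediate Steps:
w = -120 (w = (4*(-5))*6 = -20*6 = -120)
A(W, H) = 29/60 - sqrt(H + W)/104 (A(W, H) = sqrt(W + H)/(-104) - 58/(-120) = sqrt(H + W)*(-1/104) - 58*(-1/120) = -sqrt(H + W)/104 + 29/60 = 29/60 - sqrt(H + W)/104)
A(20, -220) - 1*(-6500) = (29/60 - sqrt(-220 + 20)/104) - 1*(-6500) = (29/60 - 5*I*sqrt(2)/52) + 6500 = 390029/60 - 5*I*sqrt(2)/52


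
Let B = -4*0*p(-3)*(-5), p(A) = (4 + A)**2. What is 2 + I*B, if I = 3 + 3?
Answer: 2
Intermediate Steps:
I = 6
B = 0 (B = -4*0*(4 - 3)**2*(-5) = -4*0*1**2*(-5) = -4*0*1*(-5) = -0*(-5) = -4*0 = 0)
2 + I*B = 2 + 6*0 = 2 + 0 = 2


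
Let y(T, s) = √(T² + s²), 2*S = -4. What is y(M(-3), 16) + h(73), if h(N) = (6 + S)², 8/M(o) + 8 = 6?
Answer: 16 + 4*√17 ≈ 32.492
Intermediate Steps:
S = -2 (S = (½)*(-4) = -2)
M(o) = -4 (M(o) = 8/(-8 + 6) = 8/(-2) = 8*(-½) = -4)
h(N) = 16 (h(N) = (6 - 2)² = 4² = 16)
y(M(-3), 16) + h(73) = √((-4)² + 16²) + 16 = √(16 + 256) + 16 = √272 + 16 = 4*√17 + 16 = 16 + 4*√17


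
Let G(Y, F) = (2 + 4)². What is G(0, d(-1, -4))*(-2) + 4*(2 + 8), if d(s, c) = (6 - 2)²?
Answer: -32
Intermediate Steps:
d(s, c) = 16 (d(s, c) = 4² = 16)
G(Y, F) = 36 (G(Y, F) = 6² = 36)
G(0, d(-1, -4))*(-2) + 4*(2 + 8) = 36*(-2) + 4*(2 + 8) = -72 + 4*10 = -72 + 40 = -32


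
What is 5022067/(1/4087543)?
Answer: 20527914811381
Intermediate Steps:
5022067/(1/4087543) = 5022067*4087543 = 20527914811381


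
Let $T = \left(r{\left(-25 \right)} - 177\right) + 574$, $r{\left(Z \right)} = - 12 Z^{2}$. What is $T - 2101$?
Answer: $-9204$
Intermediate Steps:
$T = -7103$ ($T = \left(- 12 \left(-25\right)^{2} - 177\right) + 574 = \left(\left(-12\right) 625 - 177\right) + 574 = \left(-7500 - 177\right) + 574 = -7677 + 574 = -7103$)
$T - 2101 = -7103 - 2101 = -9204$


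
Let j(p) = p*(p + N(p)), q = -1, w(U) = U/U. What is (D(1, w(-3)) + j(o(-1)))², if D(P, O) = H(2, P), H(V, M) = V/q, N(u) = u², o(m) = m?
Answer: 4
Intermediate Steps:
w(U) = 1
H(V, M) = -V (H(V, M) = V/(-1) = V*(-1) = -V)
D(P, O) = -2 (D(P, O) = -1*2 = -2)
j(p) = p*(p + p²)
(D(1, w(-3)) + j(o(-1)))² = (-2 + (-1)²*(1 - 1))² = (-2 + 1*0)² = (-2 + 0)² = (-2)² = 4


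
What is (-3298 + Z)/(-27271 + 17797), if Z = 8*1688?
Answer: -1701/1579 ≈ -1.0773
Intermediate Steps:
Z = 13504
(-3298 + Z)/(-27271 + 17797) = (-3298 + 13504)/(-27271 + 17797) = 10206/(-9474) = 10206*(-1/9474) = -1701/1579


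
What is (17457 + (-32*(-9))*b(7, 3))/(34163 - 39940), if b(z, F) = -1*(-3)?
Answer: -18321/5777 ≈ -3.1714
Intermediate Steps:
b(z, F) = 3
(17457 + (-32*(-9))*b(7, 3))/(34163 - 39940) = (17457 - 32*(-9)*3)/(34163 - 39940) = (17457 + 288*3)/(-5777) = (17457 + 864)*(-1/5777) = 18321*(-1/5777) = -18321/5777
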